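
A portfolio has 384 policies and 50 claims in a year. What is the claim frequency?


frequency = claims / policies
= 50 / 384
= 0.1302


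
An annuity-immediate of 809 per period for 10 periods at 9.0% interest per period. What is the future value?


FV = PMT * ((1+i)^n - 1) / i
= 809 * ((1.09)^10 - 1) / 0.09
= 809 * (2.367364 - 1) / 0.09
= 12291.0801


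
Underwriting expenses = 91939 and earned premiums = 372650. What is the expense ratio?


Expense ratio = expenses / premiums
= 91939 / 372650
= 0.2467


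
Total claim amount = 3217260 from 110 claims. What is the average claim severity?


severity = total / number
= 3217260 / 110
= 29247.8182


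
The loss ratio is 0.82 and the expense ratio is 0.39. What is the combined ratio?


Combined ratio = loss ratio + expense ratio
= 0.82 + 0.39
= 1.21


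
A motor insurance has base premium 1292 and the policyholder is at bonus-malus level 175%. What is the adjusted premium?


adjusted = base * BM_level / 100
= 1292 * 175 / 100
= 1292 * 1.75
= 2261.0


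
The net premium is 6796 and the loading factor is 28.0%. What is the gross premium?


Gross = net * (1 + loading)
= 6796 * (1 + 0.28)
= 6796 * 1.28
= 8698.88


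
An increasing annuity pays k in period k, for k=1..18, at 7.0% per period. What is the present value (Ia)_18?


(Ia)_n = sum_{k=1}^{n} k * v^k, v = 1/(1+i)
v = 0.934579
Sum computed term by term:
(Ia)_18 = 77.681


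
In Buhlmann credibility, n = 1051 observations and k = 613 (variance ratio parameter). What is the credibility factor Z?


Z = n / (n + k)
= 1051 / (1051 + 613)
= 1051 / 1664
= 0.6316


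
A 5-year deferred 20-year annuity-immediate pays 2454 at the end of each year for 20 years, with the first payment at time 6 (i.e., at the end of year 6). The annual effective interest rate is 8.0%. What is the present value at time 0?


PV at time 5 of the 20-year annuity-immediate:
a_n = 2454 * (1-(1+0.08)^(-20))/0.08 = 24093.7337
Discount back 5 years to time 0:
PV = 24093.7337 * (1+0.08)^(-5)
= 24093.7337 * 0.680583
= 16397.7903


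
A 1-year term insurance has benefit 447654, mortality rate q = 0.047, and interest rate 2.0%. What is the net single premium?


NSP = benefit * q * v
v = 1/(1+i) = 0.980392
NSP = 447654 * 0.047 * 0.980392
= 20627.1941


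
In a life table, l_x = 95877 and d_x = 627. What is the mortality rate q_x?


q_x = d_x / l_x
= 627 / 95877
= 0.0065


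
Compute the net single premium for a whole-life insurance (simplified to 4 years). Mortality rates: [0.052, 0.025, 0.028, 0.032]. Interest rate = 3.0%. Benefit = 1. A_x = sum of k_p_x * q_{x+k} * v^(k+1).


v = 0.970874
Year 0: k_p_x=1.0, q=0.052, term=0.050485
Year 1: k_p_x=0.948, q=0.025, term=0.02234
Year 2: k_p_x=0.9243, q=0.028, term=0.023684
Year 3: k_p_x=0.89842, q=0.032, term=0.025543
A_x = 0.1221


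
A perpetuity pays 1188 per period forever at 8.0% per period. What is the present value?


PV = PMT / i
= 1188 / 0.08
= 14850.0


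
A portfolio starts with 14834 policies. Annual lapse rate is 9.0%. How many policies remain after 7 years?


remaining = initial * (1 - lapse)^years
= 14834 * (1 - 0.09)^7
= 14834 * 0.516761
= 7665.633


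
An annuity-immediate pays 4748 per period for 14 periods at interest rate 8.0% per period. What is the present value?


PV = PMT * (1 - (1+i)^(-n)) / i
= 4748 * (1 - (1+0.08)^(-14)) / 0.08
= 4748 * (1 - 0.340461) / 0.08
= 4748 * 8.244237
= 39143.6372


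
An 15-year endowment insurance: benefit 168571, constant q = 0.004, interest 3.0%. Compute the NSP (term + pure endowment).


Term component = 7845.2926
Pure endowment = 15_p_x * v^15 * benefit = 0.941651 * 0.641862 * 168571 = 101886.0133
NSP = 109731.3058


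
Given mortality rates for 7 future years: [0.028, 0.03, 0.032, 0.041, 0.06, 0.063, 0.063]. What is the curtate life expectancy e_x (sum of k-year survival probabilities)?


e_x = sum_{k=1}^{n} k_p_x
k_p_x values:
  1_p_x = 0.972
  2_p_x = 0.94284
  3_p_x = 0.912669
  4_p_x = 0.87525
  5_p_x = 0.822735
  6_p_x = 0.770902
  7_p_x = 0.722336
e_x = 6.0187


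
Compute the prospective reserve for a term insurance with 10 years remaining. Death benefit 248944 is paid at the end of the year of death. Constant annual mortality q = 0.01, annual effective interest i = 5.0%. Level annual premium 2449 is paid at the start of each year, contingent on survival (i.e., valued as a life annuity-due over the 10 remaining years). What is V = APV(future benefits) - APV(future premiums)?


v = 1/(1+i) = 0.952381
APV(future benefits) per unit = sum_{k=0}^{9} k_p_x * q * v^(k+1) = 0.074131
APV(future benefits) = 248944 * 0.074131 = 18454.5447
Life annuity-due factor ä_{x:10} = sum_{k=0}^{9} k_p_x * v^k = 7.783788
APV(future premiums) = 2449 * 7.783788 = 19062.4956
V = 18454.5447 - 19062.4956
= -607.9509


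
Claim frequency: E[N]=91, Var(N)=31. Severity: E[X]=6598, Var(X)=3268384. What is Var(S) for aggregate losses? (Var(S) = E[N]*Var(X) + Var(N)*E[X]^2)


Var(S) = E[N]*Var(X) + Var(N)*E[X]^2
= 91*3268384 + 31*6598^2
= 297422944 + 1349541724
= 1.6470e+09


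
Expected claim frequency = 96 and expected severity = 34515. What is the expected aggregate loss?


E[S] = E[N] * E[X]
= 96 * 34515
= 3.3134e+06


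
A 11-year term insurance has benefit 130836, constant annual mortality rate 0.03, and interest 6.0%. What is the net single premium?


NSP = benefit * sum_{k=0}^{n-1} k_p_x * q * v^(k+1)
With constant q=0.03, v=0.943396
Sum = 0.207729
NSP = 130836 * 0.207729
= 27178.4813


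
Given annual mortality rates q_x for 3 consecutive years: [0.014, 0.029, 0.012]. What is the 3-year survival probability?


p_k = 1 - q_k for each year
Survival = product of (1 - q_k)
= 0.986 * 0.971 * 0.988
= 0.9459


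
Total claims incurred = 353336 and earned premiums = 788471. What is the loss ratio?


Loss ratio = claims / premiums
= 353336 / 788471
= 0.4481


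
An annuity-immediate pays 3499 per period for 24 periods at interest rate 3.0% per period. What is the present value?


PV = PMT * (1 - (1+i)^(-n)) / i
= 3499 * (1 - (1+0.03)^(-24)) / 0.03
= 3499 * (1 - 0.491934) / 0.03
= 3499 * 16.935542
= 59257.4619


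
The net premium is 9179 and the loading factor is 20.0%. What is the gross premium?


Gross = net * (1 + loading)
= 9179 * (1 + 0.2)
= 9179 * 1.2
= 11014.8


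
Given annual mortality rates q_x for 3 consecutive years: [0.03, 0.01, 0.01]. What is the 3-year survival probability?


p_k = 1 - q_k for each year
Survival = product of (1 - q_k)
= 0.97 * 0.99 * 0.99
= 0.9507


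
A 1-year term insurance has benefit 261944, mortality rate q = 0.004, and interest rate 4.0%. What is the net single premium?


NSP = benefit * q * v
v = 1/(1+i) = 0.961538
NSP = 261944 * 0.004 * 0.961538
= 1007.4769


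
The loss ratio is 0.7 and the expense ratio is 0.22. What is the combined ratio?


Combined ratio = loss ratio + expense ratio
= 0.7 + 0.22
= 0.92


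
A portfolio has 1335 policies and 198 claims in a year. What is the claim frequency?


frequency = claims / policies
= 198 / 1335
= 0.1483


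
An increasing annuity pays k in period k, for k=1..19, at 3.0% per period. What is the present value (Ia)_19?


(Ia)_n = sum_{k=1}^{n} k * v^k, v = 1/(1+i)
v = 0.970874
Sum computed term by term:
(Ia)_19 = 130.6026


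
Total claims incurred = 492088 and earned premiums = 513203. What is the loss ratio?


Loss ratio = claims / premiums
= 492088 / 513203
= 0.9589


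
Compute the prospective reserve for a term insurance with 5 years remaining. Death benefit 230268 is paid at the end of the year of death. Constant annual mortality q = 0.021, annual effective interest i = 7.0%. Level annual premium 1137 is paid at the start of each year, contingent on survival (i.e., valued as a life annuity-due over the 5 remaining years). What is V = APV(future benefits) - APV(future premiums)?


v = 1/(1+i) = 0.934579
APV(future benefits) per unit = sum_{k=0}^{4} k_p_x * q * v^(k+1) = 0.0828
APV(future benefits) = 230268 * 0.0828 = 19066.1075
Life annuity-due factor ä_{x:5} = sum_{k=0}^{4} k_p_x * v^k = 4.218839
APV(future premiums) = 1137 * 4.218839 = 4796.8197
V = 19066.1075 - 4796.8197
= 14269.2878


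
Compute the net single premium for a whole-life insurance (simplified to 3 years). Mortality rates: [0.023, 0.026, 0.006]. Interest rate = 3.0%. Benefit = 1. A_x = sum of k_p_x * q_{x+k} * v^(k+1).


v = 0.970874
Year 0: k_p_x=1.0, q=0.023, term=0.02233
Year 1: k_p_x=0.977, q=0.026, term=0.023944
Year 2: k_p_x=0.951598, q=0.006, term=0.005225
A_x = 0.0515


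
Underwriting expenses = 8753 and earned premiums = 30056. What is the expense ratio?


Expense ratio = expenses / premiums
= 8753 / 30056
= 0.2912


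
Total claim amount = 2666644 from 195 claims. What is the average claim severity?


severity = total / number
= 2666644 / 195
= 13675.0974


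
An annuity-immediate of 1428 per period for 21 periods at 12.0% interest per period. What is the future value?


FV = PMT * ((1+i)^n - 1) / i
= 1428 * ((1.12)^21 - 1) / 0.12
= 1428 * (10.803848 - 1) / 0.12
= 116665.7943


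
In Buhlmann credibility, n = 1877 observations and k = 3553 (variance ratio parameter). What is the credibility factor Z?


Z = n / (n + k)
= 1877 / (1877 + 3553)
= 1877 / 5430
= 0.3457


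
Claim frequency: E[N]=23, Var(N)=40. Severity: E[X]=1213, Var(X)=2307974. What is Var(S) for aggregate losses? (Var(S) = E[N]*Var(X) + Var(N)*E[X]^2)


Var(S) = E[N]*Var(X) + Var(N)*E[X]^2
= 23*2307974 + 40*1213^2
= 53083402 + 58854760
= 1.1194e+08


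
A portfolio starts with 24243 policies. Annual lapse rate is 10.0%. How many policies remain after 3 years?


remaining = initial * (1 - lapse)^years
= 24243 * (1 - 0.1)^3
= 24243 * 0.729
= 17673.147


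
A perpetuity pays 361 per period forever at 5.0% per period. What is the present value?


PV = PMT / i
= 361 / 0.05
= 7220.0


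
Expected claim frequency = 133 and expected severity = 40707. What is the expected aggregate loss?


E[S] = E[N] * E[X]
= 133 * 40707
= 5.4140e+06


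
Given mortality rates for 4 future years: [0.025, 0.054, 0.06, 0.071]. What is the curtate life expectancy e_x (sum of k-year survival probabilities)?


e_x = sum_{k=1}^{n} k_p_x
k_p_x values:
  1_p_x = 0.975
  2_p_x = 0.92235
  3_p_x = 0.867009
  4_p_x = 0.805451
e_x = 3.5698


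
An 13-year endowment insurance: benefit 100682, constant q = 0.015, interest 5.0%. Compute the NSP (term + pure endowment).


Term component = 13110.5942
Pure endowment = 13_p_x * v^13 * benefit = 0.82162 * 0.530321 * 100682 = 43869.425
NSP = 56980.0193


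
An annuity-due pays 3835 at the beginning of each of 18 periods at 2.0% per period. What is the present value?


PV_due = PMT * (1-(1+i)^(-n))/i * (1+i)
PV_immediate = 57494.4399
PV_due = 57494.4399 * 1.02
= 58644.3286


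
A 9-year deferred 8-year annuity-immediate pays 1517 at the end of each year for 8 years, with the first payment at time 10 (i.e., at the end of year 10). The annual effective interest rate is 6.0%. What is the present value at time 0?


PV at time 9 of the 8-year annuity-immediate:
a_n = 1517 * (1-(1+0.06)^(-8))/0.06 = 9420.2572
Discount back 9 years to time 0:
PV = 9420.2572 * (1+0.06)^(-9)
= 9420.2572 * 0.591898
= 5575.8358


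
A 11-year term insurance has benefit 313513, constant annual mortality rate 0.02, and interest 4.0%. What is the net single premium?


NSP = benefit * sum_{k=0}^{n-1} k_p_x * q * v^(k+1)
With constant q=0.02, v=0.961538
Sum = 0.159953
NSP = 313513 * 0.159953
= 50147.4685


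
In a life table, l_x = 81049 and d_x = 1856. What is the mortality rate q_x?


q_x = d_x / l_x
= 1856 / 81049
= 0.0229


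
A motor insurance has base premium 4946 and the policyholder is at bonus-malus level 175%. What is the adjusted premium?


adjusted = base * BM_level / 100
= 4946 * 175 / 100
= 4946 * 1.75
= 8655.5


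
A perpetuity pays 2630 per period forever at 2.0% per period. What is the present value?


PV = PMT / i
= 2630 / 0.02
= 131500.0


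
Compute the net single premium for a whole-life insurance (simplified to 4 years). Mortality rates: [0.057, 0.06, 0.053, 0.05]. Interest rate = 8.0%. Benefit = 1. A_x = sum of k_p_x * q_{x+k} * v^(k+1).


v = 0.925926
Year 0: k_p_x=1.0, q=0.057, term=0.052778
Year 1: k_p_x=0.943, q=0.06, term=0.048508
Year 2: k_p_x=0.88642, q=0.053, term=0.037294
Year 3: k_p_x=0.83944, q=0.05, term=0.030851
A_x = 0.1694


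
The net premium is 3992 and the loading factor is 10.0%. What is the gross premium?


Gross = net * (1 + loading)
= 3992 * (1 + 0.1)
= 3992 * 1.1
= 4391.2


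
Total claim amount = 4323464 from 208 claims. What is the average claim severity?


severity = total / number
= 4323464 / 208
= 20785.8846


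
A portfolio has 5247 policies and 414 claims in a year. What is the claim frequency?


frequency = claims / policies
= 414 / 5247
= 0.0789


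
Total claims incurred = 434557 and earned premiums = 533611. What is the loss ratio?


Loss ratio = claims / premiums
= 434557 / 533611
= 0.8144


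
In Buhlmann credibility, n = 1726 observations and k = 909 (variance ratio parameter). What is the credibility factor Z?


Z = n / (n + k)
= 1726 / (1726 + 909)
= 1726 / 2635
= 0.655


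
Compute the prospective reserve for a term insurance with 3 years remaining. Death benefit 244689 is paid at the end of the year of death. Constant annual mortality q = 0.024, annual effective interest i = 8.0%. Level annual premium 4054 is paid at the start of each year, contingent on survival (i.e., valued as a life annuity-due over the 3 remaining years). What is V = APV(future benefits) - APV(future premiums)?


v = 1/(1+i) = 0.925926
APV(future benefits) per unit = sum_{k=0}^{2} k_p_x * q * v^(k+1) = 0.060453
APV(future benefits) = 244689 * 0.060453 = 14792.1792
Life annuity-due factor ä_{x:3} = sum_{k=0}^{2} k_p_x * v^k = 2.720384
APV(future premiums) = 4054 * 2.720384 = 11028.4371
V = 14792.1792 - 11028.4371
= 3763.7421


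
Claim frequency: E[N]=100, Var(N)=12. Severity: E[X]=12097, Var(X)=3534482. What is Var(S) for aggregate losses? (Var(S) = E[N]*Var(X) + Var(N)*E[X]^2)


Var(S) = E[N]*Var(X) + Var(N)*E[X]^2
= 100*3534482 + 12*12097^2
= 353448200 + 1756048908
= 2.1095e+09


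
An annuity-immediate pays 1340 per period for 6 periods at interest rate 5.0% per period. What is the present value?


PV = PMT * (1 - (1+i)^(-n)) / i
= 1340 * (1 - (1+0.05)^(-6)) / 0.05
= 1340 * (1 - 0.746215) / 0.05
= 1340 * 5.075692
= 6801.4274


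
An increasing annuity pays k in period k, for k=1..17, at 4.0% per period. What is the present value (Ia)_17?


(Ia)_n = sum_{k=1}^{n} k * v^k, v = 1/(1+i)
v = 0.961538
Sum computed term by term:
(Ia)_17 = 98.1238


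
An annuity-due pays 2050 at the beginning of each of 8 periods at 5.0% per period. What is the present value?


PV_due = PMT * (1-(1+i)^(-n))/i * (1+i)
PV_immediate = 13249.5862
PV_due = 13249.5862 * 1.05
= 13912.0655


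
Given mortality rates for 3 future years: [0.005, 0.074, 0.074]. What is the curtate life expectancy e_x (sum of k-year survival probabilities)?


e_x = sum_{k=1}^{n} k_p_x
k_p_x values:
  1_p_x = 0.995
  2_p_x = 0.92137
  3_p_x = 0.853189
e_x = 2.7696


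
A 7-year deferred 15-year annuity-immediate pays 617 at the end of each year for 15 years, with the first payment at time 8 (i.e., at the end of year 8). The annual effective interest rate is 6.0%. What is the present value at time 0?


PV at time 7 of the 15-year annuity-immediate:
a_n = 617 * (1-(1+0.06)^(-15))/0.06 = 5992.4576
Discount back 7 years to time 0:
PV = 5992.4576 * (1+0.06)^(-7)
= 5992.4576 * 0.665057
= 3985.3266


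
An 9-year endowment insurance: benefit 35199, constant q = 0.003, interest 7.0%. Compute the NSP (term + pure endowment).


Term component = 680.7064
Pure endowment = 9_p_x * v^9 * benefit = 0.973322 * 0.543934 * 35199 = 18635.1439
NSP = 19315.8503


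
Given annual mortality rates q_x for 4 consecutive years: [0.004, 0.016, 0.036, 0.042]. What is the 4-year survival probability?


p_k = 1 - q_k for each year
Survival = product of (1 - q_k)
= 0.996 * 0.984 * 0.964 * 0.958
= 0.9051


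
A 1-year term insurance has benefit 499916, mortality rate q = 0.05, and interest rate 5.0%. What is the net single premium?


NSP = benefit * q * v
v = 1/(1+i) = 0.952381
NSP = 499916 * 0.05 * 0.952381
= 23805.5238


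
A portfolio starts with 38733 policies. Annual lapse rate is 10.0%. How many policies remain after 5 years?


remaining = initial * (1 - lapse)^years
= 38733 * (1 - 0.1)^5
= 38733 * 0.59049
= 22871.4492


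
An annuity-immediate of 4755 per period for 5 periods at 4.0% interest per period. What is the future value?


FV = PMT * ((1+i)^n - 1) / i
= 4755 * ((1.04)^5 - 1) / 0.04
= 4755 * (1.216653 - 1) / 0.04
= 25754.6138


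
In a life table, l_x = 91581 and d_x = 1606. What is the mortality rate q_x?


q_x = d_x / l_x
= 1606 / 91581
= 0.0175


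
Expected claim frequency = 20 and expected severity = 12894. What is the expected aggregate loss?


E[S] = E[N] * E[X]
= 20 * 12894
= 257880


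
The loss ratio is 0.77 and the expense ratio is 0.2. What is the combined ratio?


Combined ratio = loss ratio + expense ratio
= 0.77 + 0.2
= 0.97


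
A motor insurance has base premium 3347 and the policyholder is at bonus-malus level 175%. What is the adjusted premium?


adjusted = base * BM_level / 100
= 3347 * 175 / 100
= 3347 * 1.75
= 5857.25


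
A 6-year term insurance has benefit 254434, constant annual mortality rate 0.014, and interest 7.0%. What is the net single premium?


NSP = benefit * sum_{k=0}^{n-1} k_p_x * q * v^(k+1)
With constant q=0.014, v=0.934579
Sum = 0.064618
NSP = 254434 * 0.064618
= 16441.002


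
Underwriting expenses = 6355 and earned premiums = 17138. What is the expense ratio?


Expense ratio = expenses / premiums
= 6355 / 17138
= 0.3708


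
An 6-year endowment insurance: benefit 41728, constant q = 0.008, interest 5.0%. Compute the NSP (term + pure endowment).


Term component = 1662.7553
Pure endowment = 6_p_x * v^6 * benefit = 0.95295 * 0.746215 * 41728 = 29673.024
NSP = 31335.7793


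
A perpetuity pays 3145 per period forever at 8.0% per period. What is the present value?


PV = PMT / i
= 3145 / 0.08
= 39312.5


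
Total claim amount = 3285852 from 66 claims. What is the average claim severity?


severity = total / number
= 3285852 / 66
= 49785.6364


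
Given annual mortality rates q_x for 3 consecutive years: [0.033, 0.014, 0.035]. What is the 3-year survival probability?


p_k = 1 - q_k for each year
Survival = product of (1 - q_k)
= 0.967 * 0.986 * 0.965
= 0.9201


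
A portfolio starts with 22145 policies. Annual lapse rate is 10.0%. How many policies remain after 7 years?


remaining = initial * (1 - lapse)^years
= 22145 * (1 - 0.1)^7
= 22145 * 0.478297
= 10591.8849


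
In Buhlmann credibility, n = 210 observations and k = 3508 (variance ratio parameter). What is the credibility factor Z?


Z = n / (n + k)
= 210 / (210 + 3508)
= 210 / 3718
= 0.0565


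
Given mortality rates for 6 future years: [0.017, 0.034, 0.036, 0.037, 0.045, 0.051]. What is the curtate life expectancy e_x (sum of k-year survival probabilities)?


e_x = sum_{k=1}^{n} k_p_x
k_p_x values:
  1_p_x = 0.983
  2_p_x = 0.949578
  3_p_x = 0.915393
  4_p_x = 0.881524
  5_p_x = 0.841855
  6_p_x = 0.79892
e_x = 5.3703


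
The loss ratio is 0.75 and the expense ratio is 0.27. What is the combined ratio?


Combined ratio = loss ratio + expense ratio
= 0.75 + 0.27
= 1.02


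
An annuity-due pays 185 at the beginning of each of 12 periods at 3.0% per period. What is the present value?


PV_due = PMT * (1-(1+i)^(-n))/i * (1+i)
PV_immediate = 1841.4907
PV_due = 1841.4907 * 1.03
= 1896.7355


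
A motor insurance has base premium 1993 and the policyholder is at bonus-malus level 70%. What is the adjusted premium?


adjusted = base * BM_level / 100
= 1993 * 70 / 100
= 1993 * 0.7
= 1395.1


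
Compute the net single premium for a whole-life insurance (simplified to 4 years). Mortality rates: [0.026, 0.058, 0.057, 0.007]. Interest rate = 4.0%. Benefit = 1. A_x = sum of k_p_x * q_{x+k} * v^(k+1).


v = 0.961538
Year 0: k_p_x=1.0, q=0.026, term=0.025
Year 1: k_p_x=0.974, q=0.058, term=0.05223
Year 2: k_p_x=0.917508, q=0.057, term=0.046493
Year 3: k_p_x=0.86521, q=0.007, term=0.005177
A_x = 0.1289


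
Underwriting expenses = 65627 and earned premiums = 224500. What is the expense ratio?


Expense ratio = expenses / premiums
= 65627 / 224500
= 0.2923


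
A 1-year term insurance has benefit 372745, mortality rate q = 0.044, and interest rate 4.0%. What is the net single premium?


NSP = benefit * q * v
v = 1/(1+i) = 0.961538
NSP = 372745 * 0.044 * 0.961538
= 15769.9808


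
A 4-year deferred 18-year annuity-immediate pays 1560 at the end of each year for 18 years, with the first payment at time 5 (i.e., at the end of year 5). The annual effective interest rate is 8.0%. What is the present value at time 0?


PV at time 4 of the 18-year annuity-immediate:
a_n = 1560 * (1-(1+0.08)^(-18))/0.08 = 14620.1439
Discount back 4 years to time 0:
PV = 14620.1439 * (1+0.08)^(-4)
= 14620.1439 * 0.73503
= 10746.2422


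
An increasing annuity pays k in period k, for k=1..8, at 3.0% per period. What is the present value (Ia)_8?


(Ia)_n = sum_{k=1}^{n} k * v^k, v = 1/(1+i)
v = 0.970874
Sum computed term by term:
(Ia)_8 = 30.5003


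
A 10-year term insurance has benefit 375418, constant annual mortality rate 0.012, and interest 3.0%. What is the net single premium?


NSP = benefit * sum_{k=0}^{n-1} k_p_x * q * v^(k+1)
With constant q=0.012, v=0.970874
Sum = 0.097293
NSP = 375418 * 0.097293
= 36525.6752


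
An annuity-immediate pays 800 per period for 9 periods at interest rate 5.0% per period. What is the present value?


PV = PMT * (1 - (1+i)^(-n)) / i
= 800 * (1 - (1+0.05)^(-9)) / 0.05
= 800 * (1 - 0.644609) / 0.05
= 800 * 7.107822
= 5686.2573


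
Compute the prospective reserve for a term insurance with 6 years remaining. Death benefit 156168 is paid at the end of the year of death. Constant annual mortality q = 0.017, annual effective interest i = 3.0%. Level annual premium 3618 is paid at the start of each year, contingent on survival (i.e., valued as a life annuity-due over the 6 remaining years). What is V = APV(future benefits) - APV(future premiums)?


v = 1/(1+i) = 0.970874
APV(future benefits) per unit = sum_{k=0}^{5} k_p_x * q * v^(k+1) = 0.088396
APV(future benefits) = 156168 * 0.088396 = 13804.6803
Life annuity-due factor ä_{x:6} = sum_{k=0}^{5} k_p_x * v^k = 5.355778
APV(future premiums) = 3618 * 5.355778 = 19377.2066
V = 13804.6803 - 19377.2066
= -5572.5263


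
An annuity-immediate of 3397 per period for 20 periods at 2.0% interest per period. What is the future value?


FV = PMT * ((1+i)^n - 1) / i
= 3397 * ((1.02)^20 - 1) / 0.02
= 3397 * (1.485947 - 1) / 0.02
= 82538.1652


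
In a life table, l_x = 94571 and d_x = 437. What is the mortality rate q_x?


q_x = d_x / l_x
= 437 / 94571
= 0.0046


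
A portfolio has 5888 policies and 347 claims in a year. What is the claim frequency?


frequency = claims / policies
= 347 / 5888
= 0.0589


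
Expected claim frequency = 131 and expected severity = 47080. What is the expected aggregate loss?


E[S] = E[N] * E[X]
= 131 * 47080
= 6.1675e+06


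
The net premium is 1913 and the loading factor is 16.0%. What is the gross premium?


Gross = net * (1 + loading)
= 1913 * (1 + 0.16)
= 1913 * 1.16
= 2219.08


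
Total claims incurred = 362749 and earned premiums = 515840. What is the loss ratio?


Loss ratio = claims / premiums
= 362749 / 515840
= 0.7032


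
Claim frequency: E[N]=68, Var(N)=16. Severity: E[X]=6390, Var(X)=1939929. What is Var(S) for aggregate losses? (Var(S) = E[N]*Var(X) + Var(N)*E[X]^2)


Var(S) = E[N]*Var(X) + Var(N)*E[X]^2
= 68*1939929 + 16*6390^2
= 131915172 + 653313600
= 7.8523e+08


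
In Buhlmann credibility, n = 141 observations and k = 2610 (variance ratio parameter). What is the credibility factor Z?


Z = n / (n + k)
= 141 / (141 + 2610)
= 141 / 2751
= 0.0513


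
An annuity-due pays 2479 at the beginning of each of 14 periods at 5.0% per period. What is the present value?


PV_due = PMT * (1-(1+i)^(-n))/i * (1+i)
PV_immediate = 24538.7309
PV_due = 24538.7309 * 1.05
= 25765.6674


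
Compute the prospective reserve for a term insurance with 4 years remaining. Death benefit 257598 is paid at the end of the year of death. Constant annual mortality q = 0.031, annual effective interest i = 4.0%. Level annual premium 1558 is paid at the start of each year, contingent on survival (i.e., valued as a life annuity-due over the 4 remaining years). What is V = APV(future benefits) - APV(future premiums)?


v = 1/(1+i) = 0.961538
APV(future benefits) per unit = sum_{k=0}^{3} k_p_x * q * v^(k+1) = 0.107567
APV(future benefits) = 257598 * 0.107567 = 27709.1195
Life annuity-due factor ä_{x:4} = sum_{k=0}^{3} k_p_x * v^k = 3.608709
APV(future premiums) = 1558 * 3.608709 = 5622.3689
V = 27709.1195 - 5622.3689
= 22086.7506


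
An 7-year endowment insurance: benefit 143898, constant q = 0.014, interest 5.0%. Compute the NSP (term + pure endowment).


Term component = 11209.4432
Pure endowment = 7_p_x * v^7 * benefit = 0.906021 * 0.710681 * 143898 = 92654.8311
NSP = 103864.2743


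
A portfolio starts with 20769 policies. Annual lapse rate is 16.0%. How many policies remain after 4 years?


remaining = initial * (1 - lapse)^years
= 20769 * (1 - 0.16)^4
= 20769 * 0.497871
= 10340.2903


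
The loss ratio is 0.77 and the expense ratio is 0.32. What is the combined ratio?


Combined ratio = loss ratio + expense ratio
= 0.77 + 0.32
= 1.09


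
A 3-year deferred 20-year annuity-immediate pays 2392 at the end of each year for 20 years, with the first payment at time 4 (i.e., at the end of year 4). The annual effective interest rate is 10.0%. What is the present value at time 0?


PV at time 3 of the 20-year annuity-immediate:
a_n = 2392 * (1-(1+0.1)^(-20))/0.1 = 20364.4444
Discount back 3 years to time 0:
PV = 20364.4444 * (1+0.1)^(-3)
= 20364.4444 * 0.751315
= 15300.1085


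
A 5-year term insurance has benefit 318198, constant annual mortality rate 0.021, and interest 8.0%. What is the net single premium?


NSP = benefit * sum_{k=0}^{n-1} k_p_x * q * v^(k+1)
With constant q=0.021, v=0.925926
Sum = 0.080661
NSP = 318198 * 0.080661
= 25666.039


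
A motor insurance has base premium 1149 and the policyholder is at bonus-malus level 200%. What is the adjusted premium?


adjusted = base * BM_level / 100
= 1149 * 200 / 100
= 1149 * 2.0
= 2298.0


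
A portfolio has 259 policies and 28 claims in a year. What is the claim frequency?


frequency = claims / policies
= 28 / 259
= 0.1081


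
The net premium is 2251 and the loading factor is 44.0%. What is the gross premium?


Gross = net * (1 + loading)
= 2251 * (1 + 0.44)
= 2251 * 1.44
= 3241.44


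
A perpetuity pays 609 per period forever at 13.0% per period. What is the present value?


PV = PMT / i
= 609 / 0.13
= 4684.6154


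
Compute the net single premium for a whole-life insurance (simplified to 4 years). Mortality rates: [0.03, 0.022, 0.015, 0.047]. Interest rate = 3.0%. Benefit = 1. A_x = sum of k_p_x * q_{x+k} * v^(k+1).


v = 0.970874
Year 0: k_p_x=1.0, q=0.03, term=0.029126
Year 1: k_p_x=0.97, q=0.022, term=0.020115
Year 2: k_p_x=0.94866, q=0.015, term=0.013022
Year 3: k_p_x=0.93443, q=0.047, term=0.039021
A_x = 0.1013


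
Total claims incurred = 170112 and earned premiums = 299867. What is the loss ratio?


Loss ratio = claims / premiums
= 170112 / 299867
= 0.5673


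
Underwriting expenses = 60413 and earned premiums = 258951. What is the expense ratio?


Expense ratio = expenses / premiums
= 60413 / 258951
= 0.2333


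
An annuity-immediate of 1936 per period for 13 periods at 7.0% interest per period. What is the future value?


FV = PMT * ((1+i)^n - 1) / i
= 1936 * ((1.07)^13 - 1) / 0.07
= 1936 * (2.409845 - 1) / 0.07
= 38992.2846


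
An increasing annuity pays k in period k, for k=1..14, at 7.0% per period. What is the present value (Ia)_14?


(Ia)_n = sum_{k=1}^{n} k * v^k, v = 1/(1+i)
v = 0.934579
Sum computed term by term:
(Ia)_14 = 56.1173


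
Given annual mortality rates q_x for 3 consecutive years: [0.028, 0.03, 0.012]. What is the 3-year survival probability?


p_k = 1 - q_k for each year
Survival = product of (1 - q_k)
= 0.972 * 0.97 * 0.988
= 0.9315


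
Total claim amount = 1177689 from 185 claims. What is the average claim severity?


severity = total / number
= 1177689 / 185
= 6365.8865


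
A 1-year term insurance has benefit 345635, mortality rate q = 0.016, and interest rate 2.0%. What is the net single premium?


NSP = benefit * q * v
v = 1/(1+i) = 0.980392
NSP = 345635 * 0.016 * 0.980392
= 5421.7255


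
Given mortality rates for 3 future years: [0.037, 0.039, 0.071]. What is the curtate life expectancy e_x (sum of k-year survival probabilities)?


e_x = sum_{k=1}^{n} k_p_x
k_p_x values:
  1_p_x = 0.963
  2_p_x = 0.925443
  3_p_x = 0.859737
e_x = 2.7482


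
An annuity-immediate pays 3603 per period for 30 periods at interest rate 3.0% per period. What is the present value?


PV = PMT * (1 - (1+i)^(-n)) / i
= 3603 * (1 - (1+0.03)^(-30)) / 0.03
= 3603 * (1 - 0.411987) / 0.03
= 3603 * 19.600441
= 70620.3902


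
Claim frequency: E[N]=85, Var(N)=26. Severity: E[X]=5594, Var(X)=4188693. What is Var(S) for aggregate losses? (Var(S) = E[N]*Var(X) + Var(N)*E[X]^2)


Var(S) = E[N]*Var(X) + Var(N)*E[X]^2
= 85*4188693 + 26*5594^2
= 356038905 + 813613736
= 1.1697e+09


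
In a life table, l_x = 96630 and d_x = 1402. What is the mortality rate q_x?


q_x = d_x / l_x
= 1402 / 96630
= 0.0145


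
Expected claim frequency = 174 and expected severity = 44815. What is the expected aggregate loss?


E[S] = E[N] * E[X]
= 174 * 44815
= 7.7978e+06


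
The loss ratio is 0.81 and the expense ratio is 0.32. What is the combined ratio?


Combined ratio = loss ratio + expense ratio
= 0.81 + 0.32
= 1.13


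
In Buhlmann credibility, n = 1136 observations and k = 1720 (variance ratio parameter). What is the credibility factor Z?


Z = n / (n + k)
= 1136 / (1136 + 1720)
= 1136 / 2856
= 0.3978


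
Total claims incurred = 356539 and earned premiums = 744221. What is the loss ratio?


Loss ratio = claims / premiums
= 356539 / 744221
= 0.4791


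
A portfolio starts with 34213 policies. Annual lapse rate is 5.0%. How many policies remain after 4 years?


remaining = initial * (1 - lapse)^years
= 34213 * (1 - 0.05)^4
= 34213 * 0.814506
= 27866.7023


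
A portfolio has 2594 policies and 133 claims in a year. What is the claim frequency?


frequency = claims / policies
= 133 / 2594
= 0.0513


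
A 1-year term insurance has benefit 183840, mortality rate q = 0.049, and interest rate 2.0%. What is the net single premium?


NSP = benefit * q * v
v = 1/(1+i) = 0.980392
NSP = 183840 * 0.049 * 0.980392
= 8831.5294


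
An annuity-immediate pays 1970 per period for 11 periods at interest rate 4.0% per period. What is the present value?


PV = PMT * (1 - (1+i)^(-n)) / i
= 1970 * (1 - (1+0.04)^(-11)) / 0.04
= 1970 * (1 - 0.649581) / 0.04
= 1970 * 8.760477
= 17258.1391


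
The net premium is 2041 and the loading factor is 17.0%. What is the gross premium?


Gross = net * (1 + loading)
= 2041 * (1 + 0.17)
= 2041 * 1.17
= 2387.97


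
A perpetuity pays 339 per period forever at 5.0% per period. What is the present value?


PV = PMT / i
= 339 / 0.05
= 6780.0


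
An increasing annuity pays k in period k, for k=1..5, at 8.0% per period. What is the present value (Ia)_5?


(Ia)_n = sum_{k=1}^{n} k * v^k, v = 1/(1+i)
v = 0.925926
Sum computed term by term:
(Ia)_5 = 11.3651


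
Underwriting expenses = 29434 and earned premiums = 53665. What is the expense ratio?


Expense ratio = expenses / premiums
= 29434 / 53665
= 0.5485


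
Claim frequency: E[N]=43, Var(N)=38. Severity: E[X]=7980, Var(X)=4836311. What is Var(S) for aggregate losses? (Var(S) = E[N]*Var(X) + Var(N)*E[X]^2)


Var(S) = E[N]*Var(X) + Var(N)*E[X]^2
= 43*4836311 + 38*7980^2
= 207961373 + 2419855200
= 2.6278e+09


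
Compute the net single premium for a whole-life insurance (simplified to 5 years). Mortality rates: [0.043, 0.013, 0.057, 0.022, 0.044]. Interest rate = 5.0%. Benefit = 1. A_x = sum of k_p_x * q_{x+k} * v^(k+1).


v = 0.952381
Year 0: k_p_x=1.0, q=0.043, term=0.040952
Year 1: k_p_x=0.957, q=0.013, term=0.011284
Year 2: k_p_x=0.944559, q=0.057, term=0.046509
Year 3: k_p_x=0.890719, q=0.022, term=0.016122
Year 4: k_p_x=0.871123, q=0.044, term=0.030032
A_x = 0.1449


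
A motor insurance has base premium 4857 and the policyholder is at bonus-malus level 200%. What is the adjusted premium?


adjusted = base * BM_level / 100
= 4857 * 200 / 100
= 4857 * 2.0
= 9714.0


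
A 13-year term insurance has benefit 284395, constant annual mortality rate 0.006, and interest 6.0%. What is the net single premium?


NSP = benefit * sum_{k=0}^{n-1} k_p_x * q * v^(k+1)
With constant q=0.006, v=0.943396
Sum = 0.051495
NSP = 284395 * 0.051495
= 14644.8547


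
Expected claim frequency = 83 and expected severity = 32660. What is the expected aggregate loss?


E[S] = E[N] * E[X]
= 83 * 32660
= 2.7108e+06


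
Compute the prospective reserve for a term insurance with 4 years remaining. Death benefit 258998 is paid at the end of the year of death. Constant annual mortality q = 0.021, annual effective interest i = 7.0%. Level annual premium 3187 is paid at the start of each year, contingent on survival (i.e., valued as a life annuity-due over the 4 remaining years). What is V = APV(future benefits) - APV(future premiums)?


v = 1/(1+i) = 0.934579
APV(future benefits) per unit = sum_{k=0}^{3} k_p_x * q * v^(k+1) = 0.069046
APV(future benefits) = 258998 * 0.069046 = 17882.665
Life annuity-due factor ä_{x:4} = sum_{k=0}^{3} k_p_x * v^k = 3.518036
APV(future premiums) = 3187 * 3.518036 = 11211.9816
V = 17882.665 - 11211.9816
= 6670.6834


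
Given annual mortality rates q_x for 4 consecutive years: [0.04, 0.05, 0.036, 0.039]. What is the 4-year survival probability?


p_k = 1 - q_k for each year
Survival = product of (1 - q_k)
= 0.96 * 0.95 * 0.964 * 0.961
= 0.8449


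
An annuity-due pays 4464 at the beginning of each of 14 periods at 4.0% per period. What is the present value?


PV_due = PMT * (1-(1+i)^(-n))/i * (1+i)
PV_immediate = 47153.7808
PV_due = 47153.7808 * 1.04
= 49039.932


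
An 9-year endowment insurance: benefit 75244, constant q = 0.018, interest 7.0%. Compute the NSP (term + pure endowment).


Term component = 8281.7759
Pure endowment = 9_p_x * v^9 * benefit = 0.849187 * 0.543934 * 75244 = 34755.3179
NSP = 43037.0938


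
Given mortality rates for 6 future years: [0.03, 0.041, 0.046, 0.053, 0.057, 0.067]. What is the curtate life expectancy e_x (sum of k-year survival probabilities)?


e_x = sum_{k=1}^{n} k_p_x
k_p_x values:
  1_p_x = 0.97
  2_p_x = 0.93023
  3_p_x = 0.887439
  4_p_x = 0.840405
  5_p_x = 0.792502
  6_p_x = 0.739404
e_x = 5.16


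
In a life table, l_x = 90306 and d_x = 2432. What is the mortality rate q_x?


q_x = d_x / l_x
= 2432 / 90306
= 0.0269


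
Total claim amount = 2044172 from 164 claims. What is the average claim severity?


severity = total / number
= 2044172 / 164
= 12464.4634


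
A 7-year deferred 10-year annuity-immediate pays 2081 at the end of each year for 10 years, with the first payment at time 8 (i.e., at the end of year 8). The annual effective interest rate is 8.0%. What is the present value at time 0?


PV at time 7 of the 10-year annuity-immediate:
a_n = 2081 * (1-(1+0.08)^(-10))/0.08 = 13963.6794
Discount back 7 years to time 0:
PV = 13963.6794 * (1+0.08)^(-7)
= 13963.6794 * 0.58349
= 8147.6728


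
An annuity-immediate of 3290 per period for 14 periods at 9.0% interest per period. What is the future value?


FV = PMT * ((1+i)^n - 1) / i
= 3290 * ((1.09)^14 - 1) / 0.09
= 3290 * (3.341727 - 1) / 0.09
= 85603.1324


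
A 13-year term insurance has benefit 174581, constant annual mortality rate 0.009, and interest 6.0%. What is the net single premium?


NSP = benefit * sum_{k=0}^{n-1} k_p_x * q * v^(k+1)
With constant q=0.009, v=0.943396
Sum = 0.076063
NSP = 174581 * 0.076063
= 13279.1304


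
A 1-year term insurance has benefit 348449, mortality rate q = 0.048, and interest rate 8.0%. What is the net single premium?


NSP = benefit * q * v
v = 1/(1+i) = 0.925926
NSP = 348449 * 0.048 * 0.925926
= 15486.6222


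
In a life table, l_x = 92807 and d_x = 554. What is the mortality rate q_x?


q_x = d_x / l_x
= 554 / 92807
= 0.006


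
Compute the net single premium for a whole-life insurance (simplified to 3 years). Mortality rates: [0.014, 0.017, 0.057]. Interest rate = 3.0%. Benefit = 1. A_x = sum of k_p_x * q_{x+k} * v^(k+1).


v = 0.970874
Year 0: k_p_x=1.0, q=0.014, term=0.013592
Year 1: k_p_x=0.986, q=0.017, term=0.0158
Year 2: k_p_x=0.969238, q=0.057, term=0.050558
A_x = 0.08


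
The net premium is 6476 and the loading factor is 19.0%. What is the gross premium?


Gross = net * (1 + loading)
= 6476 * (1 + 0.19)
= 6476 * 1.19
= 7706.44


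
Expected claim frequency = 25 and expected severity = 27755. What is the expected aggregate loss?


E[S] = E[N] * E[X]
= 25 * 27755
= 693875


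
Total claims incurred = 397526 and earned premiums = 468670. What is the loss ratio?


Loss ratio = claims / premiums
= 397526 / 468670
= 0.8482


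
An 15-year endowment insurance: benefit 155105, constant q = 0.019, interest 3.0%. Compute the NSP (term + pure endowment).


Term component = 31191.9891
Pure endowment = 15_p_x * v^15 * benefit = 0.749955 * 0.641862 * 155105 = 74662.5018
NSP = 105854.4909


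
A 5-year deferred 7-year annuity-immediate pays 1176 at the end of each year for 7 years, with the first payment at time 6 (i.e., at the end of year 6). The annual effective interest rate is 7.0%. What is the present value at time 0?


PV at time 5 of the 7-year annuity-immediate:
a_n = 1176 * (1-(1+0.07)^(-7))/0.07 = 6337.8043
Discount back 5 years to time 0:
PV = 6337.8043 * (1+0.07)^(-5)
= 6337.8043 * 0.712986
= 4518.7669


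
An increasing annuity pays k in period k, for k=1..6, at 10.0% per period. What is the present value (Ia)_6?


(Ia)_n = sum_{k=1}^{n} k * v^k, v = 1/(1+i)
v = 0.909091
Sum computed term by term:
(Ia)_6 = 14.0394


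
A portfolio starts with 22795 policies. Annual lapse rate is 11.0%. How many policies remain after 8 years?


remaining = initial * (1 - lapse)^years
= 22795 * (1 - 0.11)^8
= 22795 * 0.393659
= 8973.4542


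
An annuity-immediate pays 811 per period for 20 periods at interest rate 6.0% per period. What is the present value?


PV = PMT * (1 - (1+i)^(-n)) / i
= 811 * (1 - (1+0.06)^(-20)) / 0.06
= 811 * (1 - 0.311805) / 0.06
= 811 * 11.469921
= 9302.1061


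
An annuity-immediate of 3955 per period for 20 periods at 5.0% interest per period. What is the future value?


FV = PMT * ((1+i)^n - 1) / i
= 3955 * ((1.05)^20 - 1) / 0.05
= 3955 * (2.653298 - 1) / 0.05
= 130775.8485


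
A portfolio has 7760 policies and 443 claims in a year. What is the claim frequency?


frequency = claims / policies
= 443 / 7760
= 0.0571


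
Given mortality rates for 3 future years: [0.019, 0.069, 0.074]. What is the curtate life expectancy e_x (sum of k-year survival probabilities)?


e_x = sum_{k=1}^{n} k_p_x
k_p_x values:
  1_p_x = 0.981
  2_p_x = 0.913311
  3_p_x = 0.845726
e_x = 2.74
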